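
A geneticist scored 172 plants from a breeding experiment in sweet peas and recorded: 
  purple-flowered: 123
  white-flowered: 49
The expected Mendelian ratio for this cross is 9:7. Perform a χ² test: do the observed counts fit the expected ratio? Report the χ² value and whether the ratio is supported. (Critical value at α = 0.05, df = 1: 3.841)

The 9:7 ratio has 16 parts, so with N = 172 the expected counts are:
  purple-flowered: 172 × 9/16 = 96.75
  white-flowered: 172 × 7/16 = 75.25
χ² = Σ (O − E)² / E
  purple-flowered: (123 − 96.75)² / 96.75 = 7.1221
  white-flowered: (49 − 75.25)² / 75.25 = 9.1570
χ² = 7.1221 + 9.1570 = 16.2791 ≈ 16.279
Degrees of freedom = 2 − 1 = 1; critical value at α = 0.05 is 3.841.
Since 16.279 > 3.841, we reject the null hypothesis — the data do not fit the 9:7 ratio.

16.279; not consistent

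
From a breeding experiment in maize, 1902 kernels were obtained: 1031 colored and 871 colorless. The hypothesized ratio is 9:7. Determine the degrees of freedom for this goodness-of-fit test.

1

A goodness-of-fit test with 2 phenotype classes has df = 2 − 1 = 1.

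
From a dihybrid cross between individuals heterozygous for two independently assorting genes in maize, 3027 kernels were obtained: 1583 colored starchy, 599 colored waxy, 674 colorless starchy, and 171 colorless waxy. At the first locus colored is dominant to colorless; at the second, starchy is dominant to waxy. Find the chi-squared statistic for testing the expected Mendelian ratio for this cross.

A dihybrid F₂ with independent assortment and complete dominance at both loci gives a 9:3:3:1 phenotypic ratio.
Total ratio parts = 16. Expected numbers out of 3027:
  colored starchy: 3027 × 9/16 = 1702.6875
  colored waxy: 3027 × 3/16 = 567.5625
  colorless starchy: 3027 × 3/16 = 567.5625
  colorless waxy: 3027 × 1/16 = 189.1875
χ² = Σ (O − E)² / E
  colored starchy: (1583 − 1702.6875)² / 1702.6875 = 8.4132
  colored waxy: (599 − 567.5625)² / 567.5625 = 1.7413
  colorless starchy: (674 − 567.5625)² / 567.5625 = 19.9607
  colorless waxy: (171 − 189.1875)² / 189.1875 = 1.7485
χ² = 8.4132 + 1.7413 + 19.9607 + 1.7485 = 31.8637 ≈ 31.864

31.864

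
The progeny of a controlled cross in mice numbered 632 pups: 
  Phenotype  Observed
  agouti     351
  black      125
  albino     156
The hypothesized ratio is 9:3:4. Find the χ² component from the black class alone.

0.357

The 9:3:4 ratio has 16 parts, so with N = 632 the expected counts are:
  agouti: 632 × 9/16 = 355.5
  black: 632 × 3/16 = 118.5
  albino: 632 × 4/16 = 158
Contribution of black: (125 − 118.5)² / 118.5 = 0.3565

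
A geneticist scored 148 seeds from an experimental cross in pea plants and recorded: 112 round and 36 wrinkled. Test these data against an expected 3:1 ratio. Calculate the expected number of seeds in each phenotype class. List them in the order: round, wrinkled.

Total ratio parts = 4. Expected numbers out of 148:
  round: 148 × 3/4 = 111
  wrinkled: 148 × 1/4 = 37

111, 37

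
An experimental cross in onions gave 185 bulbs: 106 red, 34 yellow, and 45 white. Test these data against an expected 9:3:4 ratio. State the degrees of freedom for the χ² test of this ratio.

A goodness-of-fit test with 3 phenotype classes has df = 3 − 1 = 2.

2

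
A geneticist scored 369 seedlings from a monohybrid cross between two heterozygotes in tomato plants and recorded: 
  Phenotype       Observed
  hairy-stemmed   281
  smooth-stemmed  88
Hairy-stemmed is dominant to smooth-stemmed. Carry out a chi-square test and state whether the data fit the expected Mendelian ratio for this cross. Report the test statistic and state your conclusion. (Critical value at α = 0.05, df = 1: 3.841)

0.261; consistent

For a monohybrid cross between heterozygotes with complete dominance, the expected phenotypic ratio is 3:1.
The 3:1 ratio has 4 parts, so with N = 369 the expected counts are:
  hairy-stemmed: 369 × 3/4 = 276.75
  smooth-stemmed: 369 × 1/4 = 92.25
χ² = Σ (O − E)² / E
  hairy-stemmed: (281 − 276.75)² / 276.75 = 0.0653
  smooth-stemmed: (88 − 92.25)² / 92.25 = 0.1958
χ² = 0.0653 + 0.1958 = 0.2611 ≈ 0.261
Degrees of freedom = 2 − 1 = 1; critical value at α = 0.05 is 3.841.
Since 0.261 < 3.841, we fail to reject the null hypothesis — the data are consistent with the 3:1 ratio.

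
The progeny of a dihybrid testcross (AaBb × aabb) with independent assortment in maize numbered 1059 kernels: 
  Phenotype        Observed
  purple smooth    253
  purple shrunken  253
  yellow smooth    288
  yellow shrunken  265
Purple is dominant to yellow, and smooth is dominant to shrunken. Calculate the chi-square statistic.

A dihybrid testcross with independent assortment gives a 1:1:1:1 ratio.
Under the 1:1:1:1 hypothesis (Σ ratio = 4, N = 1059):
  purple smooth: 1059 × 1/4 = 264.75
  purple shrunken: 1059 × 1/4 = 264.75
  yellow smooth: 1059 × 1/4 = 264.75
  yellow shrunken: 1059 × 1/4 = 264.75
χ² = Σ (O − E)² / E
  purple smooth: (253 − 264.75)² / 264.75 = 0.5215
  purple shrunken: (253 − 264.75)² / 264.75 = 0.5215
  yellow smooth: (288 − 264.75)² / 264.75 = 2.0418
  yellow shrunken: (265 − 264.75)² / 264.75 = 0.0002
χ² = 0.5215 + 0.5215 + 2.0418 + 0.0002 = 3.085

3.085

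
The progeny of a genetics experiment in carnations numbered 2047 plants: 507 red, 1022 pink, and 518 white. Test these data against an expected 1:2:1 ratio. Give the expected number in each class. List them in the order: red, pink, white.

The 1:2:1 ratio has 4 parts, so with N = 2047 the expected counts are:
  red: 2047 × 1/4 = 511.75
  pink: 2047 × 2/4 = 1023.5
  white: 2047 × 1/4 = 511.75

511.75, 1023.5, 511.75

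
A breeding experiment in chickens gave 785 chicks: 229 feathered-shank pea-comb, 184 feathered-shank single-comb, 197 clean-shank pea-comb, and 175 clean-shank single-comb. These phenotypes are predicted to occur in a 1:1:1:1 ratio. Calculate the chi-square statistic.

Total ratio parts = 4. Expected numbers out of 785:
  feathered-shank pea-comb: 785 × 1/4 = 196.25
  feathered-shank single-comb: 785 × 1/4 = 196.25
  clean-shank pea-comb: 785 × 1/4 = 196.25
  clean-shank single-comb: 785 × 1/4 = 196.25
χ² = Σ (O − E)² / E
  feathered-shank pea-comb: (229 − 196.25)² / 196.25 = 5.4653
  feathered-shank single-comb: (184 − 196.25)² / 196.25 = 0.7646
  clean-shank pea-comb: (197 − 196.25)² / 196.25 = 0.0029
  clean-shank single-comb: (175 − 196.25)² / 196.25 = 2.3010
χ² = 5.4653 + 0.7646 + 0.0029 + 2.3010 = 8.5338 ≈ 8.534

8.534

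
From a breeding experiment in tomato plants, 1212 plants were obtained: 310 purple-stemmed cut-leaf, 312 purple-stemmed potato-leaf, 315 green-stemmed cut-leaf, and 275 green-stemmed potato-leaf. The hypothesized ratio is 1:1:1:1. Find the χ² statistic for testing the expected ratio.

3.492

Expected counts for N = 1212 under a 1:1:1:1 ratio (total parts = 4):
  purple-stemmed cut-leaf: 1212 × 1/4 = 303
  purple-stemmed potato-leaf: 1212 × 1/4 = 303
  green-stemmed cut-leaf: 1212 × 1/4 = 303
  green-stemmed potato-leaf: 1212 × 1/4 = 303
χ² = Σ (O − E)² / E
  purple-stemmed cut-leaf: (310 − 303)² / 303 = 0.1617
  purple-stemmed potato-leaf: (312 − 303)² / 303 = 0.2673
  green-stemmed cut-leaf: (315 − 303)² / 303 = 0.4752
  green-stemmed potato-leaf: (275 − 303)² / 303 = 2.5875
χ² = 0.1617 + 0.2673 + 0.4752 + 2.5875 = 3.4917 ≈ 3.492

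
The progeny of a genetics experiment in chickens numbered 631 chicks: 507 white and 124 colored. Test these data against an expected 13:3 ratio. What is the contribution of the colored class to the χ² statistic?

0.273

The 13:3 ratio has 16 parts, so with N = 631 the expected counts are:
  white: 631 × 13/16 = 512.6875
  colored: 631 × 3/16 = 118.3125
Contribution of colored: (124 − 118.3125)² / 118.3125 = 0.2734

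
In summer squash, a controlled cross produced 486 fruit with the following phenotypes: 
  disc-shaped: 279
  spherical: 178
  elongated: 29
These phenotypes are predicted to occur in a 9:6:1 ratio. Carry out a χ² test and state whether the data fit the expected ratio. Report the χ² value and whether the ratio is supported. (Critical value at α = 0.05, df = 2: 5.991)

Total ratio parts = 16. Expected numbers out of 486:
  disc-shaped: 486 × 9/16 = 273.375
  spherical: 486 × 6/16 = 182.25
  elongated: 486 × 1/16 = 30.375
χ² = Σ (O − E)² / E
  disc-shaped: (279 − 273.375)² / 273.375 = 0.1157
  spherical: (178 − 182.25)² / 182.25 = 0.0991
  elongated: (29 − 30.375)² / 30.375 = 0.0622
χ² = 0.1157 + 0.0991 + 0.0622 = 0.277
Degrees of freedom = 3 − 1 = 2; critical value at α = 0.05 is 5.991.
Since 0.277 < 5.991, we fail to reject the null hypothesis — the data are consistent with the 9:6:1 ratio.

0.277; consistent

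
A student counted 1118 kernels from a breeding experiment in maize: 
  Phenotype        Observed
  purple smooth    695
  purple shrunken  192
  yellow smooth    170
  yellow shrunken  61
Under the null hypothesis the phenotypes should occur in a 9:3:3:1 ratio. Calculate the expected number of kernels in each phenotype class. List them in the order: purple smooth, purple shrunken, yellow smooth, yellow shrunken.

The 9:3:3:1 ratio has 16 parts, so with N = 1118 the expected counts are:
  purple smooth: 1118 × 9/16 = 628.875
  purple shrunken: 1118 × 3/16 = 209.625
  yellow smooth: 1118 × 3/16 = 209.625
  yellow shrunken: 1118 × 1/16 = 69.875

628.875, 209.625, 209.625, 69.875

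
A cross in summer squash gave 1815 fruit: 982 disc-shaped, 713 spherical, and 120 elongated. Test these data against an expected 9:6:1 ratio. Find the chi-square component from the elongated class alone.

0.380

The 9:6:1 ratio has 16 parts, so with N = 1815 the expected counts are:
  disc-shaped: 1815 × 9/16 = 1020.9375
  spherical: 1815 × 6/16 = 680.625
  elongated: 1815 × 1/16 = 113.4375
Contribution of elongated: (120 − 113.4375)² / 113.4375 = 0.3796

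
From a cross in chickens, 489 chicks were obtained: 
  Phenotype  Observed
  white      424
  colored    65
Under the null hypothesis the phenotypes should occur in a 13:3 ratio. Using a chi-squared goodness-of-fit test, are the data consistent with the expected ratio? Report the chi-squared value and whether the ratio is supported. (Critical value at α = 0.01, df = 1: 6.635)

Total ratio parts = 16. Expected numbers out of 489:
  white: 489 × 13/16 = 397.3125
  colored: 489 × 3/16 = 91.6875
χ² = Σ (O − E)² / E
  white: (424 − 397.3125)² / 397.3125 = 1.7926
  colored: (65 − 91.6875)² / 91.6875 = 7.7679
χ² = 1.7926 + 7.7679 = 9.5605 ≈ 9.561
Degrees of freedom = 2 − 1 = 1; critical value at α = 0.01 is 6.635.
Since 9.561 > 6.635, we reject the null hypothesis — the data do not fit the 13:3 ratio.

9.561; not consistent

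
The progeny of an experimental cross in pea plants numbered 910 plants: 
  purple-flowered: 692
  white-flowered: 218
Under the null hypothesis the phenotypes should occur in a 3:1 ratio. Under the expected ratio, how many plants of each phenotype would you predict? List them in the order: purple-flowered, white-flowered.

Total ratio parts = 4. Expected numbers out of 910:
  purple-flowered: 910 × 3/4 = 682.5
  white-flowered: 910 × 1/4 = 227.5

682.5, 227.5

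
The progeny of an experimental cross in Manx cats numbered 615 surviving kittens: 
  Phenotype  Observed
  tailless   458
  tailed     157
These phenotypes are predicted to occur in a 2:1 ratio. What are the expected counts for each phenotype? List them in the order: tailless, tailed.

The 2:1 ratio has 3 parts, so with N = 615 the expected counts are:
  tailless: 615 × 2/3 = 410
  tailed: 615 × 1/3 = 205

410, 205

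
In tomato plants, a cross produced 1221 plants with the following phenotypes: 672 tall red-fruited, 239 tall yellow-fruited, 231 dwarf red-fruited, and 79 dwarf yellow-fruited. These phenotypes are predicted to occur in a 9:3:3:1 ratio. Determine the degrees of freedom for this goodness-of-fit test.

3

A goodness-of-fit test with 4 phenotype classes has df = 4 − 1 = 3.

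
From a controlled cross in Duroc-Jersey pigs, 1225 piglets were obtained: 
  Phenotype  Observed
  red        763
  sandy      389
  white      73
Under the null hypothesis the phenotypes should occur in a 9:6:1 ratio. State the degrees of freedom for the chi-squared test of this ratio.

A goodness-of-fit test with 3 phenotype classes has df = 3 − 1 = 2.

2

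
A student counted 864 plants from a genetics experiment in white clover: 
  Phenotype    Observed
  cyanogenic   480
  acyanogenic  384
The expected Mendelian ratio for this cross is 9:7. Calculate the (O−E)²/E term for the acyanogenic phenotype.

The 9:7 ratio has 16 parts, so with N = 864 the expected counts are:
  cyanogenic: 864 × 9/16 = 486
  acyanogenic: 864 × 7/16 = 378
Contribution of acyanogenic: (384 − 378)² / 378 = 0.0952

0.095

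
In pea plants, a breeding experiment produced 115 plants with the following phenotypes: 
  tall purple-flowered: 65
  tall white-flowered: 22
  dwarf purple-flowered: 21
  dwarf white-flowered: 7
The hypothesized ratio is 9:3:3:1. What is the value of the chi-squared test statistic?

0.030

Expected counts for N = 115 under a 9:3:3:1 ratio (total parts = 16):
  tall purple-flowered: 115 × 9/16 = 64.6875
  tall white-flowered: 115 × 3/16 = 21.5625
  dwarf purple-flowered: 115 × 3/16 = 21.5625
  dwarf white-flowered: 115 × 1/16 = 7.1875
χ² = Σ (O − E)² / E
  tall purple-flowered: (65 − 64.6875)² / 64.6875 = 0.0015
  tall white-flowered: (22 − 21.5625)² / 21.5625 = 0.0089
  dwarf purple-flowered: (21 − 21.5625)² / 21.5625 = 0.0147
  dwarf white-flowered: (7 − 7.1875)² / 7.1875 = 0.0049
χ² = 0.0015 + 0.0089 + 0.0147 + 0.0049 = 0.030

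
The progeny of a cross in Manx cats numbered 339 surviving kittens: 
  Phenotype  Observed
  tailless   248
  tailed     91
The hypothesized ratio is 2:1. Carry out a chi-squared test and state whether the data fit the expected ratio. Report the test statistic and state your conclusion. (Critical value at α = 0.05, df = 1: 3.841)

The 2:1 ratio has 3 parts, so with N = 339 the expected counts are:
  tailless: 339 × 2/3 = 226
  tailed: 339 × 1/3 = 113
χ² = Σ (O − E)² / E
  tailless: (248 − 226)² / 226 = 2.1416
  tailed: (91 − 113)² / 113 = 4.2832
χ² = 2.1416 + 4.2832 = 6.4248 ≈ 6.425
Degrees of freedom = 2 − 1 = 1; critical value at α = 0.05 is 3.841.
Since 6.425 > 3.841, we reject the null hypothesis — the data do not fit the 2:1 ratio.

6.425; not consistent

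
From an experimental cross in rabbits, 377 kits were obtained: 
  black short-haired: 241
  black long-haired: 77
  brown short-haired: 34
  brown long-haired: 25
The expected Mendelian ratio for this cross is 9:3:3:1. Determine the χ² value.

The 9:3:3:1 ratio has 16 parts, so with N = 377 the expected counts are:
  black short-haired: 377 × 9/16 = 212.0625
  black long-haired: 377 × 3/16 = 70.6875
  brown short-haired: 377 × 3/16 = 70.6875
  brown long-haired: 377 × 1/16 = 23.5625
χ² = Σ (O − E)² / E
  black short-haired: (241 − 212.0625)² / 212.0625 = 3.9487
  black long-haired: (77 − 70.6875)² / 70.6875 = 0.5637
  brown short-haired: (34 − 70.6875)² / 70.6875 = 19.0412
  brown long-haired: (25 − 23.5625)² / 23.5625 = 0.0877
χ² = 3.9487 + 0.5637 + 19.0412 + 0.0877 = 23.6413 ≈ 23.641

23.641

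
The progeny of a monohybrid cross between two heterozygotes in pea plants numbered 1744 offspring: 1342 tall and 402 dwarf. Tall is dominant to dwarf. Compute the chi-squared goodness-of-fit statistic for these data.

3.535

For a monohybrid cross between heterozygotes with complete dominance, the expected phenotypic ratio is 3:1.
The 3:1 ratio has 4 parts, so with N = 1744 the expected counts are:
  tall: 1744 × 3/4 = 1308
  dwarf: 1744 × 1/4 = 436
χ² = Σ (O − E)² / E
  tall: (1342 − 1308)² / 1308 = 0.8838
  dwarf: (402 − 436)² / 436 = 2.6514
χ² = 0.8838 + 2.6514 = 3.5352 ≈ 3.535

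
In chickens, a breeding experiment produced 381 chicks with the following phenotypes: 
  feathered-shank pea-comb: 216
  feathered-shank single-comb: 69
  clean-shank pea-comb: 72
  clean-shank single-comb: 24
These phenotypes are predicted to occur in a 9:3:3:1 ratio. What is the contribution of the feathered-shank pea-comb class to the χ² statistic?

0.013

The 9:3:3:1 ratio has 16 parts, so with N = 381 the expected counts are:
  feathered-shank pea-comb: 381 × 9/16 = 214.3125
  feathered-shank single-comb: 381 × 3/16 = 71.4375
  clean-shank pea-comb: 381 × 3/16 = 71.4375
  clean-shank single-comb: 381 × 1/16 = 23.8125
Contribution of feathered-shank pea-comb: (216 − 214.3125)² / 214.3125 = 0.0133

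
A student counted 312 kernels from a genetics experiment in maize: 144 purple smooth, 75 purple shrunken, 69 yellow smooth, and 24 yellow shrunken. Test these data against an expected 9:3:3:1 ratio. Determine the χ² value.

The 9:3:3:1 ratio has 16 parts, so with N = 312 the expected counts are:
  purple smooth: 312 × 9/16 = 175.5
  purple shrunken: 312 × 3/16 = 58.5
  yellow smooth: 312 × 3/16 = 58.5
  yellow shrunken: 312 × 1/16 = 19.5
χ² = Σ (O − E)² / E
  purple smooth: (144 − 175.5)² / 175.5 = 5.6538
  purple shrunken: (75 − 58.5)² / 58.5 = 4.6538
  yellow smooth: (69 − 58.5)² / 58.5 = 1.8846
  yellow shrunken: (24 − 19.5)² / 19.5 = 1.0385
χ² = 5.6538 + 4.6538 + 1.8846 + 1.0385 = 13.2307 ≈ 13.231

13.231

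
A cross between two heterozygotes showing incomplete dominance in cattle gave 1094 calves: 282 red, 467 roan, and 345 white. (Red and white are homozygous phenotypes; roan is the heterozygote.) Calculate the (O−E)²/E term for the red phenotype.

0.264

With incomplete dominance, a heterozygote × heterozygote cross gives a 1:2:1 phenotypic ratio.
The 1:2:1 ratio has 4 parts, so with N = 1094 the expected counts are:
  red: 1094 × 1/4 = 273.5
  roan: 1094 × 2/4 = 547
  white: 1094 × 1/4 = 273.5
Contribution of red: (282 − 273.5)² / 273.5 = 0.2642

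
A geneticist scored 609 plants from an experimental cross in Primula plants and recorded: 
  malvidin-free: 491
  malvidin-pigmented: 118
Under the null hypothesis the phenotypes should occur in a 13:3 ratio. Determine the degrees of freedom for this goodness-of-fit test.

1

A goodness-of-fit test with 2 phenotype classes has df = 2 − 1 = 1.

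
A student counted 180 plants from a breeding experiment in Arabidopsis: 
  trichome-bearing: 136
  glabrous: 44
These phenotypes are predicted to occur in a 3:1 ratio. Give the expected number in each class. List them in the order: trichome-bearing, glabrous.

135, 45

Under the 3:1 hypothesis (Σ ratio = 4, N = 180):
  trichome-bearing: 180 × 3/4 = 135
  glabrous: 180 × 1/4 = 45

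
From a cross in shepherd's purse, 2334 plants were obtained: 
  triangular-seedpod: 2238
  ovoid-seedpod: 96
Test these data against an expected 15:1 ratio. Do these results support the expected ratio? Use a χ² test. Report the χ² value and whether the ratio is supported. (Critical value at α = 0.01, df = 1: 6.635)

18.189; not consistent

Expected counts for N = 2334 under a 15:1 ratio (total parts = 16):
  triangular-seedpod: 2334 × 15/16 = 2188.125
  ovoid-seedpod: 2334 × 1/16 = 145.875
χ² = Σ (O − E)² / E
  triangular-seedpod: (2238 − 2188.125)² / 2188.125 = 1.1368
  ovoid-seedpod: (96 − 145.875)² / 145.875 = 17.0524
χ² = 1.1368 + 17.0524 = 18.1892 ≈ 18.189
Degrees of freedom = 2 − 1 = 1; critical value at α = 0.01 is 6.635.
Since 18.189 > 6.635, we reject the null hypothesis — the data do not fit the 15:1 ratio.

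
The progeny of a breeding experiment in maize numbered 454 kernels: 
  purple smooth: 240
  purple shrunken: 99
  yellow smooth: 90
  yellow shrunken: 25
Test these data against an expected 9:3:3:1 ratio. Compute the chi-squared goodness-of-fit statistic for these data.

Expected counts for N = 454 under a 9:3:3:1 ratio (total parts = 16):
  purple smooth: 454 × 9/16 = 255.375
  purple shrunken: 454 × 3/16 = 85.125
  yellow smooth: 454 × 3/16 = 85.125
  yellow shrunken: 454 × 1/16 = 28.375
χ² = Σ (O − E)² / E
  purple smooth: (240 − 255.375)² / 255.375 = 0.9257
  purple shrunken: (99 − 85.125)² / 85.125 = 2.2616
  yellow smooth: (90 − 85.125)² / 85.125 = 0.2792
  yellow shrunken: (25 − 28.375)² / 28.375 = 0.4014
χ² = 0.9257 + 2.2616 + 0.2792 + 0.4014 = 3.8679 ≈ 3.868

3.868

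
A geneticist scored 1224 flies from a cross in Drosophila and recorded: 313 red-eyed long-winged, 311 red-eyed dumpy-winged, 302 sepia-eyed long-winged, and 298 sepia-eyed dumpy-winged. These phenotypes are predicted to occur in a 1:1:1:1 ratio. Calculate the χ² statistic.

The 1:1:1:1 ratio has 4 parts, so with N = 1224 the expected counts are:
  red-eyed long-winged: 1224 × 1/4 = 306
  red-eyed dumpy-winged: 1224 × 1/4 = 306
  sepia-eyed long-winged: 1224 × 1/4 = 306
  sepia-eyed dumpy-winged: 1224 × 1/4 = 306
χ² = Σ (O − E)² / E
  red-eyed long-winged: (313 − 306)² / 306 = 0.1601
  red-eyed dumpy-winged: (311 − 306)² / 306 = 0.0817
  sepia-eyed long-winged: (302 − 306)² / 306 = 0.0523
  sepia-eyed dumpy-winged: (298 − 306)² / 306 = 0.2092
χ² = 0.1601 + 0.0817 + 0.0523 + 0.2092 = 0.5033 ≈ 0.503

0.503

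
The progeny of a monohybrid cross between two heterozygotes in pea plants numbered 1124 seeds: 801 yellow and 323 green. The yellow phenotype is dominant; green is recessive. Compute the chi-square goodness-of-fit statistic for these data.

For a monohybrid cross between heterozygotes with complete dominance, the expected phenotypic ratio is 3:1.
Total ratio parts = 4. Expected numbers out of 1124:
  yellow: 1124 × 3/4 = 843
  green: 1124 × 1/4 = 281
χ² = Σ (O − E)² / E
  yellow: (801 − 843)² / 843 = 2.0925
  green: (323 − 281)² / 281 = 6.2776
χ² = 2.0925 + 6.2776 = 8.3701 ≈ 8.370

8.370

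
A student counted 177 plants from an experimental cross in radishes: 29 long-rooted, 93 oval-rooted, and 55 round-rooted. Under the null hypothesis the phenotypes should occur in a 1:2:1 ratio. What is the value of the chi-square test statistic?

The 1:2:1 ratio has 4 parts, so with N = 177 the expected counts are:
  long-rooted: 177 × 1/4 = 44.25
  oval-rooted: 177 × 2/4 = 88.5
  round-rooted: 177 × 1/4 = 44.25
χ² = Σ (O − E)² / E
  long-rooted: (29 − 44.25)² / 44.25 = 5.2556
  oval-rooted: (93 − 88.5)² / 88.5 = 0.2288
  round-rooted: (55 − 44.25)² / 44.25 = 2.6116
χ² = 5.2556 + 0.2288 + 2.6116 = 8.096

8.096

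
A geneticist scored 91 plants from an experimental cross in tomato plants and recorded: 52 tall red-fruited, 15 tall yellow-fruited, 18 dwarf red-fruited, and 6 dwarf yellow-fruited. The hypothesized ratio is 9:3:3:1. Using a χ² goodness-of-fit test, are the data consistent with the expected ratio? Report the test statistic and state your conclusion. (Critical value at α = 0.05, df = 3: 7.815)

0.331; consistent

Under the 9:3:3:1 hypothesis (Σ ratio = 16, N = 91):
  tall red-fruited: 91 × 9/16 = 51.1875
  tall yellow-fruited: 91 × 3/16 = 17.0625
  dwarf red-fruited: 91 × 3/16 = 17.0625
  dwarf yellow-fruited: 91 × 1/16 = 5.6875
χ² = Σ (O − E)² / E
  tall red-fruited: (52 − 51.1875)² / 51.1875 = 0.0129
  tall yellow-fruited: (15 − 17.0625)² / 17.0625 = 0.2493
  dwarf red-fruited: (18 − 17.0625)² / 17.0625 = 0.0515
  dwarf yellow-fruited: (6 − 5.6875)² / 5.6875 = 0.0172
χ² = 0.0129 + 0.2493 + 0.0515 + 0.0172 = 0.3309 ≈ 0.331
Degrees of freedom = 4 − 1 = 3; critical value at α = 0.05 is 7.815.
Since 0.331 < 7.815, we fail to reject the null hypothesis — the data are consistent with the 9:3:3:1 ratio.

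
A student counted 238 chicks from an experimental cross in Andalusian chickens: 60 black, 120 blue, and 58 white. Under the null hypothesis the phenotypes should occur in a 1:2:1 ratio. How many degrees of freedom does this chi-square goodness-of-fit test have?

2

A goodness-of-fit test with 3 phenotype classes has df = 3 − 1 = 2.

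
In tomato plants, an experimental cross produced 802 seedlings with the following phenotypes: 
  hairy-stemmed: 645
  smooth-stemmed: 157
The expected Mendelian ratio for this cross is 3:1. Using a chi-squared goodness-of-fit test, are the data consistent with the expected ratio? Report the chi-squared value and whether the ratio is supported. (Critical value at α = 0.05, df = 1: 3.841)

Total ratio parts = 4. Expected numbers out of 802:
  hairy-stemmed: 802 × 3/4 = 601.5
  smooth-stemmed: 802 × 1/4 = 200.5
χ² = Σ (O − E)² / E
  hairy-stemmed: (645 − 601.5)² / 601.5 = 3.1459
  smooth-stemmed: (157 − 200.5)² / 200.5 = 9.4377
χ² = 3.1459 + 9.4377 = 12.5836 ≈ 12.584
Degrees of freedom = 2 − 1 = 1; critical value at α = 0.05 is 3.841.
Since 12.584 > 3.841, we reject the null hypothesis — the data do not fit the 3:1 ratio.

12.584; not consistent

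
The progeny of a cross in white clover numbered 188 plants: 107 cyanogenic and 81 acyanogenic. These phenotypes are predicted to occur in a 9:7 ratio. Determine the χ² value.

Under the 9:7 hypothesis (Σ ratio = 16, N = 188):
  cyanogenic: 188 × 9/16 = 105.75
  acyanogenic: 188 × 7/16 = 82.25
χ² = Σ (O − E)² / E
  cyanogenic: (107 − 105.75)² / 105.75 = 0.0148
  acyanogenic: (81 − 82.25)² / 82.25 = 0.0190
χ² = 0.0148 + 0.0190 = 0.0338 ≈ 0.034

0.034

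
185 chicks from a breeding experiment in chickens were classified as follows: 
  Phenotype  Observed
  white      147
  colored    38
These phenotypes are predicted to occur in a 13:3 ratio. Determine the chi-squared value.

0.389

Total ratio parts = 16. Expected numbers out of 185:
  white: 185 × 13/16 = 150.3125
  colored: 185 × 3/16 = 34.6875
χ² = Σ (O − E)² / E
  white: (147 − 150.3125)² / 150.3125 = 0.0730
  colored: (38 − 34.6875)² / 34.6875 = 0.3163
χ² = 0.0730 + 0.3163 = 0.3893 ≈ 0.389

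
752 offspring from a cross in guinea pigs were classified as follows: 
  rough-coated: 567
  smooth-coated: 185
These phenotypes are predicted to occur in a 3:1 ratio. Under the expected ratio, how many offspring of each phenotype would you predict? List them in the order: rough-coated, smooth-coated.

564, 188

Expected counts for N = 752 under a 3:1 ratio (total parts = 4):
  rough-coated: 752 × 3/4 = 564
  smooth-coated: 752 × 1/4 = 188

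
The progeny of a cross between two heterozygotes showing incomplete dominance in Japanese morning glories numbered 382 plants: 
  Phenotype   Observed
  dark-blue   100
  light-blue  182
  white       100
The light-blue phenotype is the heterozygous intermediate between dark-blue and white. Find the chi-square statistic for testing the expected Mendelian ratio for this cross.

0.848

With incomplete dominance, a heterozygote × heterozygote cross gives a 1:2:1 phenotypic ratio.
Expected counts for N = 382 under a 1:2:1 ratio (total parts = 4):
  dark-blue: 382 × 1/4 = 95.5
  light-blue: 382 × 2/4 = 191
  white: 382 × 1/4 = 95.5
χ² = Σ (O − E)² / E
  dark-blue: (100 − 95.5)² / 95.5 = 0.2120
  light-blue: (182 − 191)² / 191 = 0.4241
  white: (100 − 95.5)² / 95.5 = 0.2120
χ² = 0.2120 + 0.4241 + 0.2120 = 0.8481 ≈ 0.848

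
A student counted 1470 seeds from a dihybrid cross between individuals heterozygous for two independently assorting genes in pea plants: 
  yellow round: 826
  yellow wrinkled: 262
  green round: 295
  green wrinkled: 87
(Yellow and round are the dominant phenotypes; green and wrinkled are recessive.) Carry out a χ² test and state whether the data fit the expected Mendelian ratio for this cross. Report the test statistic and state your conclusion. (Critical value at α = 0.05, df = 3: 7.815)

A dihybrid F₂ with independent assortment and complete dominance at both loci gives a 9:3:3:1 phenotypic ratio.
Total ratio parts = 16. Expected numbers out of 1470:
  yellow round: 1470 × 9/16 = 826.875
  yellow wrinkled: 1470 × 3/16 = 275.625
  green round: 1470 × 3/16 = 275.625
  green wrinkled: 1470 × 1/16 = 91.875
χ² = Σ (O − E)² / E
  yellow round: (826 − 826.875)² / 826.875 = 0.0009
  yellow wrinkled: (262 − 275.625)² / 275.625 = 0.6735
  green round: (295 − 275.625)² / 275.625 = 1.3620
  green wrinkled: (87 − 91.875)² / 91.875 = 0.2587
χ² = 0.0009 + 0.6735 + 1.3620 + 0.2587 = 2.2951 ≈ 2.295
Degrees of freedom = 4 − 1 = 3; critical value at α = 0.05 is 7.815.
Since 2.295 < 7.815, we fail to reject the null hypothesis — the data are consistent with the 9:3:3:1 ratio.

2.295; consistent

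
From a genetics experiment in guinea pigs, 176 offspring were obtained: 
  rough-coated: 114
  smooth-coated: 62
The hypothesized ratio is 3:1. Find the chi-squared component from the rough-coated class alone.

2.455

The 3:1 ratio has 4 parts, so with N = 176 the expected counts are:
  rough-coated: 176 × 3/4 = 132
  smooth-coated: 176 × 1/4 = 44
Contribution of rough-coated: (114 − 132)² / 132 = 2.4545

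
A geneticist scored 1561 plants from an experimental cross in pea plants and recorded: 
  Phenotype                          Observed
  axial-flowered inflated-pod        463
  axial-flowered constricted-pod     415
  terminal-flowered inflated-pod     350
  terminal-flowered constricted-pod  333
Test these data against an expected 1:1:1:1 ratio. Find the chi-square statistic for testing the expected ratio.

27.682

Total ratio parts = 4. Expected numbers out of 1561:
  axial-flowered inflated-pod: 1561 × 1/4 = 390.25
  axial-flowered constricted-pod: 1561 × 1/4 = 390.25
  terminal-flowered inflated-pod: 1561 × 1/4 = 390.25
  terminal-flowered constricted-pod: 1561 × 1/4 = 390.25
χ² = Σ (O − E)² / E
  axial-flowered inflated-pod: (463 − 390.25)² / 390.25 = 13.5620
  axial-flowered constricted-pod: (415 − 390.25)² / 390.25 = 1.5697
  terminal-flowered inflated-pod: (350 − 390.25)² / 390.25 = 4.1513
  terminal-flowered constricted-pod: (333 − 390.25)² / 390.25 = 8.3986
χ² = 13.5620 + 1.5697 + 4.1513 + 8.3986 = 27.6816 ≈ 27.682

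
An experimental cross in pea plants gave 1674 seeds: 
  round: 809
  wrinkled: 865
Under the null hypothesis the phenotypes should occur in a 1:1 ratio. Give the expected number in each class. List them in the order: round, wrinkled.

837, 837

Expected counts for N = 1674 under a 1:1 ratio (total parts = 2):
  round: 1674 × 1/2 = 837
  wrinkled: 1674 × 1/2 = 837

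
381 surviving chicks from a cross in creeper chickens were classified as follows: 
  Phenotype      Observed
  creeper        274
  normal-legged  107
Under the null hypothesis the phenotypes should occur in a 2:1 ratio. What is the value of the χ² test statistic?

4.724

The 2:1 ratio has 3 parts, so with N = 381 the expected counts are:
  creeper: 381 × 2/3 = 254
  normal-legged: 381 × 1/3 = 127
χ² = Σ (O − E)² / E
  creeper: (274 − 254)² / 254 = 1.5748
  normal-legged: (107 − 127)² / 127 = 3.1496
χ² = 1.5748 + 3.1496 = 4.7244 ≈ 4.724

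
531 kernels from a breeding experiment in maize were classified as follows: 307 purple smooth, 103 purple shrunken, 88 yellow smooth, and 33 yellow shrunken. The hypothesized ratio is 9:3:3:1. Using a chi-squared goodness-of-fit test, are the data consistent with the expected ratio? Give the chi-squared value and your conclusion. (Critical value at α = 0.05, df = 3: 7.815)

Under the 9:3:3:1 hypothesis (Σ ratio = 16, N = 531):
  purple smooth: 531 × 9/16 = 298.6875
  purple shrunken: 531 × 3/16 = 99.5625
  yellow smooth: 531 × 3/16 = 99.5625
  yellow shrunken: 531 × 1/16 = 33.1875
χ² = Σ (O − E)² / E
  purple smooth: (307 − 298.6875)² / 298.6875 = 0.2313
  purple shrunken: (103 − 99.5625)² / 99.5625 = 0.1187
  yellow smooth: (88 − 99.5625)² / 99.5625 = 1.3428
  yellow shrunken: (33 − 33.1875)² / 33.1875 = 0.0011
χ² = 0.2313 + 0.1187 + 1.3428 + 0.0011 = 1.6939 ≈ 1.694
Degrees of freedom = 4 − 1 = 3; critical value at α = 0.05 is 7.815.
Since 1.694 < 7.815, we fail to reject the null hypothesis — the data are consistent with the 9:3:3:1 ratio.

1.694; consistent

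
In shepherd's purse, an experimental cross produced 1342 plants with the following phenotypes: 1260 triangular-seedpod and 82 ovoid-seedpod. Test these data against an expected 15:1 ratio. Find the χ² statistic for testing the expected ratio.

0.045

Under the 15:1 hypothesis (Σ ratio = 16, N = 1342):
  triangular-seedpod: 1342 × 15/16 = 1258.125
  ovoid-seedpod: 1342 × 1/16 = 83.875
χ² = Σ (O − E)² / E
  triangular-seedpod: (1260 − 1258.125)² / 1258.125 = 0.0028
  ovoid-seedpod: (82 − 83.875)² / 83.875 = 0.0419
χ² = 0.0028 + 0.0419 = 0.0447 ≈ 0.045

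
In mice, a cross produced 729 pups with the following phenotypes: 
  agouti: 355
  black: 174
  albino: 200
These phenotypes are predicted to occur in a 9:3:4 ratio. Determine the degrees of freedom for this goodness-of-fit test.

A goodness-of-fit test with 3 phenotype classes has df = 3 − 1 = 2.

2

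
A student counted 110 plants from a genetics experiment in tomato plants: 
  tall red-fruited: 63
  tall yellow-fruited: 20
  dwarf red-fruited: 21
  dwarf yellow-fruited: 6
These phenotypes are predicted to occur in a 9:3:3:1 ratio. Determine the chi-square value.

Under the 9:3:3:1 hypothesis (Σ ratio = 16, N = 110):
  tall red-fruited: 110 × 9/16 = 61.875
  tall yellow-fruited: 110 × 3/16 = 20.625
  dwarf red-fruited: 110 × 3/16 = 20.625
  dwarf yellow-fruited: 110 × 1/16 = 6.875
χ² = Σ (O − E)² / E
  tall red-fruited: (63 − 61.875)² / 61.875 = 0.0205
  tall yellow-fruited: (20 − 20.625)² / 20.625 = 0.0189
  dwarf red-fruited: (21 − 20.625)² / 20.625 = 0.0068
  dwarf yellow-fruited: (6 − 6.875)² / 6.875 = 0.1114
χ² = 0.0205 + 0.0189 + 0.0068 + 0.1114 = 0.1576 ≈ 0.158

0.158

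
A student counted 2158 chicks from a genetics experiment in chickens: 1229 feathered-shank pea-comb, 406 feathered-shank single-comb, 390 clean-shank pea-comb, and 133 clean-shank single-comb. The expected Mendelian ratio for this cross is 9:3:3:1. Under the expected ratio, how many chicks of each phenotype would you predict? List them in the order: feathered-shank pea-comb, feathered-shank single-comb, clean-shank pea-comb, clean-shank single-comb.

Under the 9:3:3:1 hypothesis (Σ ratio = 16, N = 2158):
  feathered-shank pea-comb: 2158 × 9/16 = 1213.875
  feathered-shank single-comb: 2158 × 3/16 = 404.625
  clean-shank pea-comb: 2158 × 3/16 = 404.625
  clean-shank single-comb: 2158 × 1/16 = 134.875

1213.875, 404.625, 404.625, 134.875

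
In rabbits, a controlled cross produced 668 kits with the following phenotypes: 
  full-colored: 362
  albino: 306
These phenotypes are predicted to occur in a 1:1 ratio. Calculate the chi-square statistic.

4.695

Expected counts for N = 668 under a 1:1 ratio (total parts = 2):
  full-colored: 668 × 1/2 = 334
  albino: 668 × 1/2 = 334
χ² = Σ (O − E)² / E
  full-colored: (362 − 334)² / 334 = 2.3473
  albino: (306 − 334)² / 334 = 2.3473
χ² = 2.3473 + 2.3473 = 4.6946 ≈ 4.695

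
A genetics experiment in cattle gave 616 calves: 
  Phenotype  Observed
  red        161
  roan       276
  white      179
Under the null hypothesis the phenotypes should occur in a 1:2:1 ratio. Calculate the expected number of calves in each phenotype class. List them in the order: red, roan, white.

The 1:2:1 ratio has 4 parts, so with N = 616 the expected counts are:
  red: 616 × 1/4 = 154
  roan: 616 × 2/4 = 308
  white: 616 × 1/4 = 154

154, 308, 154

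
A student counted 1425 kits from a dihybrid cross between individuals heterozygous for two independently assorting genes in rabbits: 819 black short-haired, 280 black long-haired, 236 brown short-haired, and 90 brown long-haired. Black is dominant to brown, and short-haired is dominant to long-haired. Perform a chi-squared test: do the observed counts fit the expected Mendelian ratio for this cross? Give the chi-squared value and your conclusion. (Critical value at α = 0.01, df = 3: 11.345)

A dihybrid F₂ with independent assortment and complete dominance at both loci gives a 9:3:3:1 phenotypic ratio.
The 9:3:3:1 ratio has 16 parts, so with N = 1425 the expected counts are:
  black short-haired: 1425 × 9/16 = 801.5625
  black long-haired: 1425 × 3/16 = 267.1875
  brown short-haired: 1425 × 3/16 = 267.1875
  brown long-haired: 1425 × 1/16 = 89.0625
χ² = Σ (O − E)² / E
  black short-haired: (819 − 801.5625)² / 801.5625 = 0.3793
  black long-haired: (280 − 267.1875)² / 267.1875 = 0.6144
  brown short-haired: (236 − 267.1875)² / 267.1875 = 3.6404
  brown long-haired: (90 − 89.0625)² / 89.0625 = 0.0099
χ² = 0.3793 + 0.6144 + 3.6404 + 0.0099 = 4.644
Degrees of freedom = 4 − 1 = 3; critical value at α = 0.01 is 11.345.
Since 4.644 < 11.345, we fail to reject the null hypothesis — the data are consistent with the 9:3:3:1 ratio.

4.644; consistent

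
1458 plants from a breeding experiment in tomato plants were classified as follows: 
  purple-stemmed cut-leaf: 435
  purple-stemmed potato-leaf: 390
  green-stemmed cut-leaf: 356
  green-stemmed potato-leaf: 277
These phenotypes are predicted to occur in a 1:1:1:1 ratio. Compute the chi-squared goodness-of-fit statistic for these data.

36.623

Expected counts for N = 1458 under a 1:1:1:1 ratio (total parts = 4):
  purple-stemmed cut-leaf: 1458 × 1/4 = 364.5
  purple-stemmed potato-leaf: 1458 × 1/4 = 364.5
  green-stemmed cut-leaf: 1458 × 1/4 = 364.5
  green-stemmed potato-leaf: 1458 × 1/4 = 364.5
χ² = Σ (O − E)² / E
  purple-stemmed cut-leaf: (435 − 364.5)² / 364.5 = 13.6358
  purple-stemmed potato-leaf: (390 − 364.5)² / 364.5 = 1.7840
  green-stemmed cut-leaf: (356 − 364.5)² / 364.5 = 0.1982
  green-stemmed potato-leaf: (277 − 364.5)² / 364.5 = 21.0048
χ² = 13.6358 + 1.7840 + 0.1982 + 21.0048 = 36.6228 ≈ 36.623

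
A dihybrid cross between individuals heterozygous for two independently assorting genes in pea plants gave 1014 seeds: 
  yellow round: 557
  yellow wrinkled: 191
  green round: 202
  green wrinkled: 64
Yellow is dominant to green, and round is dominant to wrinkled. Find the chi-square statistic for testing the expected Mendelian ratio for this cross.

A dihybrid F₂ with independent assortment and complete dominance at both loci gives a 9:3:3:1 phenotypic ratio.
The 9:3:3:1 ratio has 16 parts, so with N = 1014 the expected counts are:
  yellow round: 1014 × 9/16 = 570.375
  yellow wrinkled: 1014 × 3/16 = 190.125
  green round: 1014 × 3/16 = 190.125
  green wrinkled: 1014 × 1/16 = 63.375
χ² = Σ (O − E)² / E
  yellow round: (557 − 570.375)² / 570.375 = 0.3136
  yellow wrinkled: (191 − 190.125)² / 190.125 = 0.0040
  green round: (202 − 190.125)² / 190.125 = 0.7417
  green wrinkled: (64 − 63.375)² / 63.375 = 0.0062
χ² = 0.3136 + 0.0040 + 0.7417 + 0.0062 = 1.0655 ≈ 1.066

1.066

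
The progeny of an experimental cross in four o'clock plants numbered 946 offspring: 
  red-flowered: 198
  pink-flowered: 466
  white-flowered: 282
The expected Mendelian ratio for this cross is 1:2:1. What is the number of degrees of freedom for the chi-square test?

2

A goodness-of-fit test with 3 phenotype classes has df = 3 − 1 = 2.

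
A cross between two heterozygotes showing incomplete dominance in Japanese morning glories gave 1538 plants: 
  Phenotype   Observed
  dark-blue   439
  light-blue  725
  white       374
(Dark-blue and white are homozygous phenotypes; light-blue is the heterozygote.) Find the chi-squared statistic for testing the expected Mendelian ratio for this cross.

10.529

With incomplete dominance, a heterozygote × heterozygote cross gives a 1:2:1 phenotypic ratio.
Under the 1:2:1 hypothesis (Σ ratio = 4, N = 1538):
  dark-blue: 1538 × 1/4 = 384.5
  light-blue: 1538 × 2/4 = 769
  white: 1538 × 1/4 = 384.5
χ² = Σ (O − E)² / E
  dark-blue: (439 − 384.5)² / 384.5 = 7.7250
  light-blue: (725 − 769)² / 769 = 2.5176
  white: (374 − 384.5)² / 384.5 = 0.2867
χ² = 7.7250 + 2.5176 + 0.2867 = 10.5293 ≈ 10.529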